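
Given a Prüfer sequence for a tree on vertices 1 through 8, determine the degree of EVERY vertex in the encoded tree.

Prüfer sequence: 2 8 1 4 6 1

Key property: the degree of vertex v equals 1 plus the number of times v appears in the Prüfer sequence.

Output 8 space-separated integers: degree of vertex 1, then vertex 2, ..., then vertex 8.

p_1 = 2: count[2] becomes 1
p_2 = 8: count[8] becomes 1
p_3 = 1: count[1] becomes 1
p_4 = 4: count[4] becomes 1
p_5 = 6: count[6] becomes 1
p_6 = 1: count[1] becomes 2
Degrees (1 + count): deg[1]=1+2=3, deg[2]=1+1=2, deg[3]=1+0=1, deg[4]=1+1=2, deg[5]=1+0=1, deg[6]=1+1=2, deg[7]=1+0=1, deg[8]=1+1=2

Answer: 3 2 1 2 1 2 1 2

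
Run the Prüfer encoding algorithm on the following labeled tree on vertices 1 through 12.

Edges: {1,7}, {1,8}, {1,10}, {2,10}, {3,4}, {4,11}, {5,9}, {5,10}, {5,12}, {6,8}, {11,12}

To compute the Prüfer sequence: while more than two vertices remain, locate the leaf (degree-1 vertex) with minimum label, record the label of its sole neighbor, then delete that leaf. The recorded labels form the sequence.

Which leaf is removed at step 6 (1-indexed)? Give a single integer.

Step 1: current leaves = {2,3,6,7,9}. Remove leaf 2 (neighbor: 10).
Step 2: current leaves = {3,6,7,9}. Remove leaf 3 (neighbor: 4).
Step 3: current leaves = {4,6,7,9}. Remove leaf 4 (neighbor: 11).
Step 4: current leaves = {6,7,9,11}. Remove leaf 6 (neighbor: 8).
Step 5: current leaves = {7,8,9,11}. Remove leaf 7 (neighbor: 1).
Step 6: current leaves = {8,9,11}. Remove leaf 8 (neighbor: 1).

Answer: 8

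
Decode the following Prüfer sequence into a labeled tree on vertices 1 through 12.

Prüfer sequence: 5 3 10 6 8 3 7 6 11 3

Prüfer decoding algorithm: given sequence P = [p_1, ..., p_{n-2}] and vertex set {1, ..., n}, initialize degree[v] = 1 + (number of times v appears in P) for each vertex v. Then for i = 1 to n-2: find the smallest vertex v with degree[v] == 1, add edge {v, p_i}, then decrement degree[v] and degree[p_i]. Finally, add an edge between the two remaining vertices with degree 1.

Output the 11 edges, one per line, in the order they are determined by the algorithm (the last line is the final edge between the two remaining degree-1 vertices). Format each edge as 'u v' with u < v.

Initial degrees: {1:1, 2:1, 3:4, 4:1, 5:2, 6:3, 7:2, 8:2, 9:1, 10:2, 11:2, 12:1}
Step 1: smallest deg-1 vertex = 1, p_1 = 5. Add edge {1,5}. Now deg[1]=0, deg[5]=1.
Step 2: smallest deg-1 vertex = 2, p_2 = 3. Add edge {2,3}. Now deg[2]=0, deg[3]=3.
Step 3: smallest deg-1 vertex = 4, p_3 = 10. Add edge {4,10}. Now deg[4]=0, deg[10]=1.
Step 4: smallest deg-1 vertex = 5, p_4 = 6. Add edge {5,6}. Now deg[5]=0, deg[6]=2.
Step 5: smallest deg-1 vertex = 9, p_5 = 8. Add edge {8,9}. Now deg[9]=0, deg[8]=1.
Step 6: smallest deg-1 vertex = 8, p_6 = 3. Add edge {3,8}. Now deg[8]=0, deg[3]=2.
Step 7: smallest deg-1 vertex = 10, p_7 = 7. Add edge {7,10}. Now deg[10]=0, deg[7]=1.
Step 8: smallest deg-1 vertex = 7, p_8 = 6. Add edge {6,7}. Now deg[7]=0, deg[6]=1.
Step 9: smallest deg-1 vertex = 6, p_9 = 11. Add edge {6,11}. Now deg[6]=0, deg[11]=1.
Step 10: smallest deg-1 vertex = 11, p_10 = 3. Add edge {3,11}. Now deg[11]=0, deg[3]=1.
Final: two remaining deg-1 vertices are 3, 12. Add edge {3,12}.

Answer: 1 5
2 3
4 10
5 6
8 9
3 8
7 10
6 7
6 11
3 11
3 12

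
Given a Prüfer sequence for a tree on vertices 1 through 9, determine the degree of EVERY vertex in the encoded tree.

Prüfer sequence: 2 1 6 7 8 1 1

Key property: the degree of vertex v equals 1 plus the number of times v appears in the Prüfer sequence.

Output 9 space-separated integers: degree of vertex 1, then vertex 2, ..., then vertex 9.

Answer: 4 2 1 1 1 2 2 2 1

Derivation:
p_1 = 2: count[2] becomes 1
p_2 = 1: count[1] becomes 1
p_3 = 6: count[6] becomes 1
p_4 = 7: count[7] becomes 1
p_5 = 8: count[8] becomes 1
p_6 = 1: count[1] becomes 2
p_7 = 1: count[1] becomes 3
Degrees (1 + count): deg[1]=1+3=4, deg[2]=1+1=2, deg[3]=1+0=1, deg[4]=1+0=1, deg[5]=1+0=1, deg[6]=1+1=2, deg[7]=1+1=2, deg[8]=1+1=2, deg[9]=1+0=1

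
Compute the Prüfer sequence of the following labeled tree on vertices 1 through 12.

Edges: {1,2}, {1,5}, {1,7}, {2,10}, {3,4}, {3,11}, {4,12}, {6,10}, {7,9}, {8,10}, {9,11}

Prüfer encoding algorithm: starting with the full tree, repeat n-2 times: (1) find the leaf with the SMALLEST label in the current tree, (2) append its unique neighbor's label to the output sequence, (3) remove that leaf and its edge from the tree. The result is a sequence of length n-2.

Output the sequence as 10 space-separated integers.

Answer: 1 10 10 2 1 7 9 11 3 4

Derivation:
Step 1: leaves = {5,6,8,12}. Remove smallest leaf 5, emit neighbor 1.
Step 2: leaves = {6,8,12}. Remove smallest leaf 6, emit neighbor 10.
Step 3: leaves = {8,12}. Remove smallest leaf 8, emit neighbor 10.
Step 4: leaves = {10,12}. Remove smallest leaf 10, emit neighbor 2.
Step 5: leaves = {2,12}. Remove smallest leaf 2, emit neighbor 1.
Step 6: leaves = {1,12}. Remove smallest leaf 1, emit neighbor 7.
Step 7: leaves = {7,12}. Remove smallest leaf 7, emit neighbor 9.
Step 8: leaves = {9,12}. Remove smallest leaf 9, emit neighbor 11.
Step 9: leaves = {11,12}. Remove smallest leaf 11, emit neighbor 3.
Step 10: leaves = {3,12}. Remove smallest leaf 3, emit neighbor 4.
Done: 2 vertices remain (4, 12). Sequence = [1 10 10 2 1 7 9 11 3 4]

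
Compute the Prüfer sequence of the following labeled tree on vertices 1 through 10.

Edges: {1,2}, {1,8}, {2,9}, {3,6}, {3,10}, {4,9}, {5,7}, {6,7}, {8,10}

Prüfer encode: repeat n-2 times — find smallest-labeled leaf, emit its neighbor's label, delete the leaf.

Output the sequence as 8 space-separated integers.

Answer: 9 7 6 3 10 2 1 8

Derivation:
Step 1: leaves = {4,5}. Remove smallest leaf 4, emit neighbor 9.
Step 2: leaves = {5,9}. Remove smallest leaf 5, emit neighbor 7.
Step 3: leaves = {7,9}. Remove smallest leaf 7, emit neighbor 6.
Step 4: leaves = {6,9}. Remove smallest leaf 6, emit neighbor 3.
Step 5: leaves = {3,9}. Remove smallest leaf 3, emit neighbor 10.
Step 6: leaves = {9,10}. Remove smallest leaf 9, emit neighbor 2.
Step 7: leaves = {2,10}. Remove smallest leaf 2, emit neighbor 1.
Step 8: leaves = {1,10}. Remove smallest leaf 1, emit neighbor 8.
Done: 2 vertices remain (8, 10). Sequence = [9 7 6 3 10 2 1 8]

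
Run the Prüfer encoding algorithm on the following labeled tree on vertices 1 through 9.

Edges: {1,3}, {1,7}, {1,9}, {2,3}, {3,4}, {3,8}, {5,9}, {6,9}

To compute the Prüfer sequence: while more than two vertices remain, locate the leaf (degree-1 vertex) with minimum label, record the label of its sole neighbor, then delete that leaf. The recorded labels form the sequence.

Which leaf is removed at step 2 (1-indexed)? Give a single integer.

Step 1: current leaves = {2,4,5,6,7,8}. Remove leaf 2 (neighbor: 3).
Step 2: current leaves = {4,5,6,7,8}. Remove leaf 4 (neighbor: 3).

Answer: 4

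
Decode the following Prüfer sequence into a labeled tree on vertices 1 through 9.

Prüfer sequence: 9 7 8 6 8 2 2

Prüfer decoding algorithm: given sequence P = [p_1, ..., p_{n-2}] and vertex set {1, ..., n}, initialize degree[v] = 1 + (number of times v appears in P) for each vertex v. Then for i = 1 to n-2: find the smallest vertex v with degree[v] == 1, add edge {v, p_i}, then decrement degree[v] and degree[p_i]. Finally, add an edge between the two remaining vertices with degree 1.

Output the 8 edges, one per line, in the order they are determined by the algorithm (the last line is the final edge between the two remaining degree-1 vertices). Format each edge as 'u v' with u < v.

Answer: 1 9
3 7
4 8
5 6
6 8
2 7
2 8
2 9

Derivation:
Initial degrees: {1:1, 2:3, 3:1, 4:1, 5:1, 6:2, 7:2, 8:3, 9:2}
Step 1: smallest deg-1 vertex = 1, p_1 = 9. Add edge {1,9}. Now deg[1]=0, deg[9]=1.
Step 2: smallest deg-1 vertex = 3, p_2 = 7. Add edge {3,7}. Now deg[3]=0, deg[7]=1.
Step 3: smallest deg-1 vertex = 4, p_3 = 8. Add edge {4,8}. Now deg[4]=0, deg[8]=2.
Step 4: smallest deg-1 vertex = 5, p_4 = 6. Add edge {5,6}. Now deg[5]=0, deg[6]=1.
Step 5: smallest deg-1 vertex = 6, p_5 = 8. Add edge {6,8}. Now deg[6]=0, deg[8]=1.
Step 6: smallest deg-1 vertex = 7, p_6 = 2. Add edge {2,7}. Now deg[7]=0, deg[2]=2.
Step 7: smallest deg-1 vertex = 8, p_7 = 2. Add edge {2,8}. Now deg[8]=0, deg[2]=1.
Final: two remaining deg-1 vertices are 2, 9. Add edge {2,9}.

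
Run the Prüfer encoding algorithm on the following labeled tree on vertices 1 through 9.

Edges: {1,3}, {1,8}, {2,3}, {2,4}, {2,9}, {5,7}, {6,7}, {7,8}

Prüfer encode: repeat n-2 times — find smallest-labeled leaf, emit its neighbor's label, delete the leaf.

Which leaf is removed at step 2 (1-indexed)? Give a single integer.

Step 1: current leaves = {4,5,6,9}. Remove leaf 4 (neighbor: 2).
Step 2: current leaves = {5,6,9}. Remove leaf 5 (neighbor: 7).

Answer: 5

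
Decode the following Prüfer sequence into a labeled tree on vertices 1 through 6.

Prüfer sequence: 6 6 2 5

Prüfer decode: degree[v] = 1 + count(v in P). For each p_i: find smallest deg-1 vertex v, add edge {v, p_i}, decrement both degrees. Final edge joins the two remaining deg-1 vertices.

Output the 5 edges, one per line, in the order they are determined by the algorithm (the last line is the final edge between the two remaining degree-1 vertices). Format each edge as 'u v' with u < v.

Initial degrees: {1:1, 2:2, 3:1, 4:1, 5:2, 6:3}
Step 1: smallest deg-1 vertex = 1, p_1 = 6. Add edge {1,6}. Now deg[1]=0, deg[6]=2.
Step 2: smallest deg-1 vertex = 3, p_2 = 6. Add edge {3,6}. Now deg[3]=0, deg[6]=1.
Step 3: smallest deg-1 vertex = 4, p_3 = 2. Add edge {2,4}. Now deg[4]=0, deg[2]=1.
Step 4: smallest deg-1 vertex = 2, p_4 = 5. Add edge {2,5}. Now deg[2]=0, deg[5]=1.
Final: two remaining deg-1 vertices are 5, 6. Add edge {5,6}.

Answer: 1 6
3 6
2 4
2 5
5 6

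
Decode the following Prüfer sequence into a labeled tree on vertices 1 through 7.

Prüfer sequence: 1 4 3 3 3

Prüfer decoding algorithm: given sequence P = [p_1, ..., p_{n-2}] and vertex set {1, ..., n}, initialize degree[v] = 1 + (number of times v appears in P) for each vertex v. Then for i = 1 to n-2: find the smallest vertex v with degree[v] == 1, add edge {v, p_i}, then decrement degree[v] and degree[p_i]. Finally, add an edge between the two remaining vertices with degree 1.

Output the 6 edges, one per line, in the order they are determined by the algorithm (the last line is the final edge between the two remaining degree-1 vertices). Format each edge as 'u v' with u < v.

Answer: 1 2
1 4
3 4
3 5
3 6
3 7

Derivation:
Initial degrees: {1:2, 2:1, 3:4, 4:2, 5:1, 6:1, 7:1}
Step 1: smallest deg-1 vertex = 2, p_1 = 1. Add edge {1,2}. Now deg[2]=0, deg[1]=1.
Step 2: smallest deg-1 vertex = 1, p_2 = 4. Add edge {1,4}. Now deg[1]=0, deg[4]=1.
Step 3: smallest deg-1 vertex = 4, p_3 = 3. Add edge {3,4}. Now deg[4]=0, deg[3]=3.
Step 4: smallest deg-1 vertex = 5, p_4 = 3. Add edge {3,5}. Now deg[5]=0, deg[3]=2.
Step 5: smallest deg-1 vertex = 6, p_5 = 3. Add edge {3,6}. Now deg[6]=0, deg[3]=1.
Final: two remaining deg-1 vertices are 3, 7. Add edge {3,7}.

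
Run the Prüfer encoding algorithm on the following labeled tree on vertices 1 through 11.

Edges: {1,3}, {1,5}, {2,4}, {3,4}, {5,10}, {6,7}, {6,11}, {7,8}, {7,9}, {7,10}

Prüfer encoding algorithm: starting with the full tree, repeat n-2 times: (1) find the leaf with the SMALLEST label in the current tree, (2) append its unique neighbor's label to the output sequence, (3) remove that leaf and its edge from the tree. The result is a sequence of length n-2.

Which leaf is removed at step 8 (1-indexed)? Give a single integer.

Step 1: current leaves = {2,8,9,11}. Remove leaf 2 (neighbor: 4).
Step 2: current leaves = {4,8,9,11}. Remove leaf 4 (neighbor: 3).
Step 3: current leaves = {3,8,9,11}. Remove leaf 3 (neighbor: 1).
Step 4: current leaves = {1,8,9,11}. Remove leaf 1 (neighbor: 5).
Step 5: current leaves = {5,8,9,11}. Remove leaf 5 (neighbor: 10).
Step 6: current leaves = {8,9,10,11}. Remove leaf 8 (neighbor: 7).
Step 7: current leaves = {9,10,11}. Remove leaf 9 (neighbor: 7).
Step 8: current leaves = {10,11}. Remove leaf 10 (neighbor: 7).

Answer: 10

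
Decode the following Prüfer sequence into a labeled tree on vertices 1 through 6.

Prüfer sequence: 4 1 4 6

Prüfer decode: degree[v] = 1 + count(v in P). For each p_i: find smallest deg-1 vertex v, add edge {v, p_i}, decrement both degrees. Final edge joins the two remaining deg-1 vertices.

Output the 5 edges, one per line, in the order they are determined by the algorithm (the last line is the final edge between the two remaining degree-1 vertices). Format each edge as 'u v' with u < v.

Answer: 2 4
1 3
1 4
4 6
5 6

Derivation:
Initial degrees: {1:2, 2:1, 3:1, 4:3, 5:1, 6:2}
Step 1: smallest deg-1 vertex = 2, p_1 = 4. Add edge {2,4}. Now deg[2]=0, deg[4]=2.
Step 2: smallest deg-1 vertex = 3, p_2 = 1. Add edge {1,3}. Now deg[3]=0, deg[1]=1.
Step 3: smallest deg-1 vertex = 1, p_3 = 4. Add edge {1,4}. Now deg[1]=0, deg[4]=1.
Step 4: smallest deg-1 vertex = 4, p_4 = 6. Add edge {4,6}. Now deg[4]=0, deg[6]=1.
Final: two remaining deg-1 vertices are 5, 6. Add edge {5,6}.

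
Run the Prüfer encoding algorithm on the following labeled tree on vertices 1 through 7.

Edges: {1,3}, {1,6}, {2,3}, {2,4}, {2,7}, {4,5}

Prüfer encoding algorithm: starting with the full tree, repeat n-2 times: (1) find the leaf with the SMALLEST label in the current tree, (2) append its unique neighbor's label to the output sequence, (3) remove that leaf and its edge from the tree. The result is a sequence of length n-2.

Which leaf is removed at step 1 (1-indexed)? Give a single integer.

Answer: 5

Derivation:
Step 1: current leaves = {5,6,7}. Remove leaf 5 (neighbor: 4).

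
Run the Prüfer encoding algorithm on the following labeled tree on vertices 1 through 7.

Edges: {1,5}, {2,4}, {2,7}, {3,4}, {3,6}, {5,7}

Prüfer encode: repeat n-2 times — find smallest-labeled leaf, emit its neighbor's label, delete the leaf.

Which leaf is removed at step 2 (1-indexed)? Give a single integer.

Step 1: current leaves = {1,6}. Remove leaf 1 (neighbor: 5).
Step 2: current leaves = {5,6}. Remove leaf 5 (neighbor: 7).

Answer: 5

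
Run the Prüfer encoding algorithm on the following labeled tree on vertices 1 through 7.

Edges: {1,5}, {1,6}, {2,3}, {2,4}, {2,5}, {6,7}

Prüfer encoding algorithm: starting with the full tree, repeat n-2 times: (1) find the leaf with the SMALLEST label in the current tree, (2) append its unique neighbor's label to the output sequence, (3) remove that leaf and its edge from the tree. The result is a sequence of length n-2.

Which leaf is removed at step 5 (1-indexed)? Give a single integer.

Answer: 1

Derivation:
Step 1: current leaves = {3,4,7}. Remove leaf 3 (neighbor: 2).
Step 2: current leaves = {4,7}. Remove leaf 4 (neighbor: 2).
Step 3: current leaves = {2,7}. Remove leaf 2 (neighbor: 5).
Step 4: current leaves = {5,7}. Remove leaf 5 (neighbor: 1).
Step 5: current leaves = {1,7}. Remove leaf 1 (neighbor: 6).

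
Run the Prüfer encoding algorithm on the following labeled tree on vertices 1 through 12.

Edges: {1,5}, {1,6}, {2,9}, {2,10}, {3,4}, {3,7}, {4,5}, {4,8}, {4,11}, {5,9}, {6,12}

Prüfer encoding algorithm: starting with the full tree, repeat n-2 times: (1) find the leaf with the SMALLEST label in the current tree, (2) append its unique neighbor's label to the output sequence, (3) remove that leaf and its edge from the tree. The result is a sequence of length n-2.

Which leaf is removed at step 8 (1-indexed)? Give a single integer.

Step 1: current leaves = {7,8,10,11,12}. Remove leaf 7 (neighbor: 3).
Step 2: current leaves = {3,8,10,11,12}. Remove leaf 3 (neighbor: 4).
Step 3: current leaves = {8,10,11,12}. Remove leaf 8 (neighbor: 4).
Step 4: current leaves = {10,11,12}. Remove leaf 10 (neighbor: 2).
Step 5: current leaves = {2,11,12}. Remove leaf 2 (neighbor: 9).
Step 6: current leaves = {9,11,12}. Remove leaf 9 (neighbor: 5).
Step 7: current leaves = {11,12}. Remove leaf 11 (neighbor: 4).
Step 8: current leaves = {4,12}. Remove leaf 4 (neighbor: 5).

Answer: 4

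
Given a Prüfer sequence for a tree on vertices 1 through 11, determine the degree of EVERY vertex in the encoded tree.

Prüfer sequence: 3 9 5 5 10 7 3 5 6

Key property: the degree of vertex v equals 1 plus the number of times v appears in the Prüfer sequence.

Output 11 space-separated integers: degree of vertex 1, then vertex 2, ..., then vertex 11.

Answer: 1 1 3 1 4 2 2 1 2 2 1

Derivation:
p_1 = 3: count[3] becomes 1
p_2 = 9: count[9] becomes 1
p_3 = 5: count[5] becomes 1
p_4 = 5: count[5] becomes 2
p_5 = 10: count[10] becomes 1
p_6 = 7: count[7] becomes 1
p_7 = 3: count[3] becomes 2
p_8 = 5: count[5] becomes 3
p_9 = 6: count[6] becomes 1
Degrees (1 + count): deg[1]=1+0=1, deg[2]=1+0=1, deg[3]=1+2=3, deg[4]=1+0=1, deg[5]=1+3=4, deg[6]=1+1=2, deg[7]=1+1=2, deg[8]=1+0=1, deg[9]=1+1=2, deg[10]=1+1=2, deg[11]=1+0=1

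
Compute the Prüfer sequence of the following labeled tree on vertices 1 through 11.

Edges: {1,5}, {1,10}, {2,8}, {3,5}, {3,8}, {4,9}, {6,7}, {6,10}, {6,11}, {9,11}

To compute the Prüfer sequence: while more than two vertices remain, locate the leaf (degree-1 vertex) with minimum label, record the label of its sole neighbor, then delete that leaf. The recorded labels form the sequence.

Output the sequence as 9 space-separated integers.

Step 1: leaves = {2,4,7}. Remove smallest leaf 2, emit neighbor 8.
Step 2: leaves = {4,7,8}. Remove smallest leaf 4, emit neighbor 9.
Step 3: leaves = {7,8,9}. Remove smallest leaf 7, emit neighbor 6.
Step 4: leaves = {8,9}. Remove smallest leaf 8, emit neighbor 3.
Step 5: leaves = {3,9}. Remove smallest leaf 3, emit neighbor 5.
Step 6: leaves = {5,9}. Remove smallest leaf 5, emit neighbor 1.
Step 7: leaves = {1,9}. Remove smallest leaf 1, emit neighbor 10.
Step 8: leaves = {9,10}. Remove smallest leaf 9, emit neighbor 11.
Step 9: leaves = {10,11}. Remove smallest leaf 10, emit neighbor 6.
Done: 2 vertices remain (6, 11). Sequence = [8 9 6 3 5 1 10 11 6]

Answer: 8 9 6 3 5 1 10 11 6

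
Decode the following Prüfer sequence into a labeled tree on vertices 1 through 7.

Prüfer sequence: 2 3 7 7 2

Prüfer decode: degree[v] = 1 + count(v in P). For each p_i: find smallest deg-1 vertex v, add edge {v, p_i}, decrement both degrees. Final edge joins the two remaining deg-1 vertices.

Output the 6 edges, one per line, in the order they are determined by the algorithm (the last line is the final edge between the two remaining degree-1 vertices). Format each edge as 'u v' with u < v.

Initial degrees: {1:1, 2:3, 3:2, 4:1, 5:1, 6:1, 7:3}
Step 1: smallest deg-1 vertex = 1, p_1 = 2. Add edge {1,2}. Now deg[1]=0, deg[2]=2.
Step 2: smallest deg-1 vertex = 4, p_2 = 3. Add edge {3,4}. Now deg[4]=0, deg[3]=1.
Step 3: smallest deg-1 vertex = 3, p_3 = 7. Add edge {3,7}. Now deg[3]=0, deg[7]=2.
Step 4: smallest deg-1 vertex = 5, p_4 = 7. Add edge {5,7}. Now deg[5]=0, deg[7]=1.
Step 5: smallest deg-1 vertex = 6, p_5 = 2. Add edge {2,6}. Now deg[6]=0, deg[2]=1.
Final: two remaining deg-1 vertices are 2, 7. Add edge {2,7}.

Answer: 1 2
3 4
3 7
5 7
2 6
2 7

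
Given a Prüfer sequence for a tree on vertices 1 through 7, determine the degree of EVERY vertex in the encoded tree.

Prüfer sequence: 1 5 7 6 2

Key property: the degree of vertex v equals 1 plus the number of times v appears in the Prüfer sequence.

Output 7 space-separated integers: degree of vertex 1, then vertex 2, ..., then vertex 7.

Answer: 2 2 1 1 2 2 2

Derivation:
p_1 = 1: count[1] becomes 1
p_2 = 5: count[5] becomes 1
p_3 = 7: count[7] becomes 1
p_4 = 6: count[6] becomes 1
p_5 = 2: count[2] becomes 1
Degrees (1 + count): deg[1]=1+1=2, deg[2]=1+1=2, deg[3]=1+0=1, deg[4]=1+0=1, deg[5]=1+1=2, deg[6]=1+1=2, deg[7]=1+1=2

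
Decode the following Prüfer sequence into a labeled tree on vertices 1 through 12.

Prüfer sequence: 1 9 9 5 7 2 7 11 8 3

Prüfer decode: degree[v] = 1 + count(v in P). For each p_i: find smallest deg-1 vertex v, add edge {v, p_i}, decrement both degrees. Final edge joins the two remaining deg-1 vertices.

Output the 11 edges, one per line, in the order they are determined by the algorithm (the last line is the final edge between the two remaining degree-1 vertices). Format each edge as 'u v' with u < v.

Initial degrees: {1:2, 2:2, 3:2, 4:1, 5:2, 6:1, 7:3, 8:2, 9:3, 10:1, 11:2, 12:1}
Step 1: smallest deg-1 vertex = 4, p_1 = 1. Add edge {1,4}. Now deg[4]=0, deg[1]=1.
Step 2: smallest deg-1 vertex = 1, p_2 = 9. Add edge {1,9}. Now deg[1]=0, deg[9]=2.
Step 3: smallest deg-1 vertex = 6, p_3 = 9. Add edge {6,9}. Now deg[6]=0, deg[9]=1.
Step 4: smallest deg-1 vertex = 9, p_4 = 5. Add edge {5,9}. Now deg[9]=0, deg[5]=1.
Step 5: smallest deg-1 vertex = 5, p_5 = 7. Add edge {5,7}. Now deg[5]=0, deg[7]=2.
Step 6: smallest deg-1 vertex = 10, p_6 = 2. Add edge {2,10}. Now deg[10]=0, deg[2]=1.
Step 7: smallest deg-1 vertex = 2, p_7 = 7. Add edge {2,7}. Now deg[2]=0, deg[7]=1.
Step 8: smallest deg-1 vertex = 7, p_8 = 11. Add edge {7,11}. Now deg[7]=0, deg[11]=1.
Step 9: smallest deg-1 vertex = 11, p_9 = 8. Add edge {8,11}. Now deg[11]=0, deg[8]=1.
Step 10: smallest deg-1 vertex = 8, p_10 = 3. Add edge {3,8}. Now deg[8]=0, deg[3]=1.
Final: two remaining deg-1 vertices are 3, 12. Add edge {3,12}.

Answer: 1 4
1 9
6 9
5 9
5 7
2 10
2 7
7 11
8 11
3 8
3 12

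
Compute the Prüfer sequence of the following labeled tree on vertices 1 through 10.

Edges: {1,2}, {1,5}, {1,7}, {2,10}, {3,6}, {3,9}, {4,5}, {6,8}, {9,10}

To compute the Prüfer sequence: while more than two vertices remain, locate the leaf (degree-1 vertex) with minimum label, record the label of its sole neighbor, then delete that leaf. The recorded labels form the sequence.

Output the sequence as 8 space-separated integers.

Step 1: leaves = {4,7,8}. Remove smallest leaf 4, emit neighbor 5.
Step 2: leaves = {5,7,8}. Remove smallest leaf 5, emit neighbor 1.
Step 3: leaves = {7,8}. Remove smallest leaf 7, emit neighbor 1.
Step 4: leaves = {1,8}. Remove smallest leaf 1, emit neighbor 2.
Step 5: leaves = {2,8}. Remove smallest leaf 2, emit neighbor 10.
Step 6: leaves = {8,10}. Remove smallest leaf 8, emit neighbor 6.
Step 7: leaves = {6,10}. Remove smallest leaf 6, emit neighbor 3.
Step 8: leaves = {3,10}. Remove smallest leaf 3, emit neighbor 9.
Done: 2 vertices remain (9, 10). Sequence = [5 1 1 2 10 6 3 9]

Answer: 5 1 1 2 10 6 3 9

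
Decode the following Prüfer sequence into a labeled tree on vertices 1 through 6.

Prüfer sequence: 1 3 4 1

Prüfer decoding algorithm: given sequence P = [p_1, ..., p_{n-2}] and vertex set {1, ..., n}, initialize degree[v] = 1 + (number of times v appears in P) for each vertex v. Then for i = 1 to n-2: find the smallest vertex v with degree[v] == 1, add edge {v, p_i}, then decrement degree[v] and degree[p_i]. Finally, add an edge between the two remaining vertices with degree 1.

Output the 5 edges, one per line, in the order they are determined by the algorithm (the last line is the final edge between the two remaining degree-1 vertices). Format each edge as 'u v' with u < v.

Answer: 1 2
3 5
3 4
1 4
1 6

Derivation:
Initial degrees: {1:3, 2:1, 3:2, 4:2, 5:1, 6:1}
Step 1: smallest deg-1 vertex = 2, p_1 = 1. Add edge {1,2}. Now deg[2]=0, deg[1]=2.
Step 2: smallest deg-1 vertex = 5, p_2 = 3. Add edge {3,5}. Now deg[5]=0, deg[3]=1.
Step 3: smallest deg-1 vertex = 3, p_3 = 4. Add edge {3,4}. Now deg[3]=0, deg[4]=1.
Step 4: smallest deg-1 vertex = 4, p_4 = 1. Add edge {1,4}. Now deg[4]=0, deg[1]=1.
Final: two remaining deg-1 vertices are 1, 6. Add edge {1,6}.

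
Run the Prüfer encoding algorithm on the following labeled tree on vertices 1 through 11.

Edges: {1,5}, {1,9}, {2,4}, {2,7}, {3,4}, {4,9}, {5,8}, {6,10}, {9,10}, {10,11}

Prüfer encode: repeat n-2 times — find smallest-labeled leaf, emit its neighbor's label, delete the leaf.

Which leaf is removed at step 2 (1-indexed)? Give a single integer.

Answer: 6

Derivation:
Step 1: current leaves = {3,6,7,8,11}. Remove leaf 3 (neighbor: 4).
Step 2: current leaves = {6,7,8,11}. Remove leaf 6 (neighbor: 10).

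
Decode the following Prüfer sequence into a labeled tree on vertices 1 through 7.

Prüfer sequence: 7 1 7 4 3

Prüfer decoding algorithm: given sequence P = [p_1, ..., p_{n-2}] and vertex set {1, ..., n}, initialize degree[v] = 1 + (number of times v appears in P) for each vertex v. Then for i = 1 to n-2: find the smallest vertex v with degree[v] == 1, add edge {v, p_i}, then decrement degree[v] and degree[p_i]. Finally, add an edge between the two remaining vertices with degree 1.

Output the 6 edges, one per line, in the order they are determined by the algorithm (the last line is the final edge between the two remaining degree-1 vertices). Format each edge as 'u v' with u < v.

Answer: 2 7
1 5
1 7
4 6
3 4
3 7

Derivation:
Initial degrees: {1:2, 2:1, 3:2, 4:2, 5:1, 6:1, 7:3}
Step 1: smallest deg-1 vertex = 2, p_1 = 7. Add edge {2,7}. Now deg[2]=0, deg[7]=2.
Step 2: smallest deg-1 vertex = 5, p_2 = 1. Add edge {1,5}. Now deg[5]=0, deg[1]=1.
Step 3: smallest deg-1 vertex = 1, p_3 = 7. Add edge {1,7}. Now deg[1]=0, deg[7]=1.
Step 4: smallest deg-1 vertex = 6, p_4 = 4. Add edge {4,6}. Now deg[6]=0, deg[4]=1.
Step 5: smallest deg-1 vertex = 4, p_5 = 3. Add edge {3,4}. Now deg[4]=0, deg[3]=1.
Final: two remaining deg-1 vertices are 3, 7. Add edge {3,7}.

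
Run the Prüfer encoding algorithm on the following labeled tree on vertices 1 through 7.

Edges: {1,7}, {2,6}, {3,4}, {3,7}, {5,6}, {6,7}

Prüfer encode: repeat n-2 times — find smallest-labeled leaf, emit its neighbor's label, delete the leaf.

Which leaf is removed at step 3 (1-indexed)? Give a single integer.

Step 1: current leaves = {1,2,4,5}. Remove leaf 1 (neighbor: 7).
Step 2: current leaves = {2,4,5}. Remove leaf 2 (neighbor: 6).
Step 3: current leaves = {4,5}. Remove leaf 4 (neighbor: 3).

Answer: 4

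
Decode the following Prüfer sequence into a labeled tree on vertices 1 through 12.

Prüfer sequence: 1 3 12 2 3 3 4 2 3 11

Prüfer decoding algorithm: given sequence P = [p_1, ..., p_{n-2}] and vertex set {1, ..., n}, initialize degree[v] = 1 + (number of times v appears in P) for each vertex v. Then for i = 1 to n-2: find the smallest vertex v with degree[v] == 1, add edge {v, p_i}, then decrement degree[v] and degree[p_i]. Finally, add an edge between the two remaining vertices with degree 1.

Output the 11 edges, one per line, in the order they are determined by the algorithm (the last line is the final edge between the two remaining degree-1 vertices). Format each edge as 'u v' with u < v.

Answer: 1 5
1 3
6 12
2 7
3 8
3 9
4 10
2 4
2 3
3 11
11 12

Derivation:
Initial degrees: {1:2, 2:3, 3:5, 4:2, 5:1, 6:1, 7:1, 8:1, 9:1, 10:1, 11:2, 12:2}
Step 1: smallest deg-1 vertex = 5, p_1 = 1. Add edge {1,5}. Now deg[5]=0, deg[1]=1.
Step 2: smallest deg-1 vertex = 1, p_2 = 3. Add edge {1,3}. Now deg[1]=0, deg[3]=4.
Step 3: smallest deg-1 vertex = 6, p_3 = 12. Add edge {6,12}. Now deg[6]=0, deg[12]=1.
Step 4: smallest deg-1 vertex = 7, p_4 = 2. Add edge {2,7}. Now deg[7]=0, deg[2]=2.
Step 5: smallest deg-1 vertex = 8, p_5 = 3. Add edge {3,8}. Now deg[8]=0, deg[3]=3.
Step 6: smallest deg-1 vertex = 9, p_6 = 3. Add edge {3,9}. Now deg[9]=0, deg[3]=2.
Step 7: smallest deg-1 vertex = 10, p_7 = 4. Add edge {4,10}. Now deg[10]=0, deg[4]=1.
Step 8: smallest deg-1 vertex = 4, p_8 = 2. Add edge {2,4}. Now deg[4]=0, deg[2]=1.
Step 9: smallest deg-1 vertex = 2, p_9 = 3. Add edge {2,3}. Now deg[2]=0, deg[3]=1.
Step 10: smallest deg-1 vertex = 3, p_10 = 11. Add edge {3,11}. Now deg[3]=0, deg[11]=1.
Final: two remaining deg-1 vertices are 11, 12. Add edge {11,12}.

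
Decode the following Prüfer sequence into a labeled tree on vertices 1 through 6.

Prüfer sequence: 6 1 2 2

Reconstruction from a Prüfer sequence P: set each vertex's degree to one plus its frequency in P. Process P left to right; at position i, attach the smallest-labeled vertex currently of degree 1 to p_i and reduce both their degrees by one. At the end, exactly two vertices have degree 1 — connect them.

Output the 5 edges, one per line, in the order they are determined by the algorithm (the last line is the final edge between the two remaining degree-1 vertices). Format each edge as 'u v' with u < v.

Initial degrees: {1:2, 2:3, 3:1, 4:1, 5:1, 6:2}
Step 1: smallest deg-1 vertex = 3, p_1 = 6. Add edge {3,6}. Now deg[3]=0, deg[6]=1.
Step 2: smallest deg-1 vertex = 4, p_2 = 1. Add edge {1,4}. Now deg[4]=0, deg[1]=1.
Step 3: smallest deg-1 vertex = 1, p_3 = 2. Add edge {1,2}. Now deg[1]=0, deg[2]=2.
Step 4: smallest deg-1 vertex = 5, p_4 = 2. Add edge {2,5}. Now deg[5]=0, deg[2]=1.
Final: two remaining deg-1 vertices are 2, 6. Add edge {2,6}.

Answer: 3 6
1 4
1 2
2 5
2 6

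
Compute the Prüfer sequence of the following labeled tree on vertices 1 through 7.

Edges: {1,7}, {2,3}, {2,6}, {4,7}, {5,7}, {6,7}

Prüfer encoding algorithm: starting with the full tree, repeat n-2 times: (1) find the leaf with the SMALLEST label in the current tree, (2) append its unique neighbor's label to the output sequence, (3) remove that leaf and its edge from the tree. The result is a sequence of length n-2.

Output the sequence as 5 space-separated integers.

Answer: 7 2 6 7 7

Derivation:
Step 1: leaves = {1,3,4,5}. Remove smallest leaf 1, emit neighbor 7.
Step 2: leaves = {3,4,5}. Remove smallest leaf 3, emit neighbor 2.
Step 3: leaves = {2,4,5}. Remove smallest leaf 2, emit neighbor 6.
Step 4: leaves = {4,5,6}. Remove smallest leaf 4, emit neighbor 7.
Step 5: leaves = {5,6}. Remove smallest leaf 5, emit neighbor 7.
Done: 2 vertices remain (6, 7). Sequence = [7 2 6 7 7]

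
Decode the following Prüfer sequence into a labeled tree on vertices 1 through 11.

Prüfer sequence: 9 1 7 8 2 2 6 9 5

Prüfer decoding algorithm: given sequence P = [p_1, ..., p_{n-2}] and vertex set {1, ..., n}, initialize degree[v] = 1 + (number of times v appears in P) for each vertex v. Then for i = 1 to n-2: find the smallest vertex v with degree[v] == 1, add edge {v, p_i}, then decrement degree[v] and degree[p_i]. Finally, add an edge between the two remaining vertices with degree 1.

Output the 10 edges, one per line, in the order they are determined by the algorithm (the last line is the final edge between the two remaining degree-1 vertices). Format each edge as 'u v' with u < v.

Answer: 3 9
1 4
1 7
7 8
2 8
2 10
2 6
6 9
5 9
5 11

Derivation:
Initial degrees: {1:2, 2:3, 3:1, 4:1, 5:2, 6:2, 7:2, 8:2, 9:3, 10:1, 11:1}
Step 1: smallest deg-1 vertex = 3, p_1 = 9. Add edge {3,9}. Now deg[3]=0, deg[9]=2.
Step 2: smallest deg-1 vertex = 4, p_2 = 1. Add edge {1,4}. Now deg[4]=0, deg[1]=1.
Step 3: smallest deg-1 vertex = 1, p_3 = 7. Add edge {1,7}. Now deg[1]=0, deg[7]=1.
Step 4: smallest deg-1 vertex = 7, p_4 = 8. Add edge {7,8}. Now deg[7]=0, deg[8]=1.
Step 5: smallest deg-1 vertex = 8, p_5 = 2. Add edge {2,8}. Now deg[8]=0, deg[2]=2.
Step 6: smallest deg-1 vertex = 10, p_6 = 2. Add edge {2,10}. Now deg[10]=0, deg[2]=1.
Step 7: smallest deg-1 vertex = 2, p_7 = 6. Add edge {2,6}. Now deg[2]=0, deg[6]=1.
Step 8: smallest deg-1 vertex = 6, p_8 = 9. Add edge {6,9}. Now deg[6]=0, deg[9]=1.
Step 9: smallest deg-1 vertex = 9, p_9 = 5. Add edge {5,9}. Now deg[9]=0, deg[5]=1.
Final: two remaining deg-1 vertices are 5, 11. Add edge {5,11}.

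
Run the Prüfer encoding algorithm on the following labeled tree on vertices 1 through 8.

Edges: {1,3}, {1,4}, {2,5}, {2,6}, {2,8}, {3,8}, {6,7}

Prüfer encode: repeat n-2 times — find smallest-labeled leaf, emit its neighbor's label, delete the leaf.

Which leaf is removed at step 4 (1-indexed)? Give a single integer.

Answer: 5

Derivation:
Step 1: current leaves = {4,5,7}. Remove leaf 4 (neighbor: 1).
Step 2: current leaves = {1,5,7}. Remove leaf 1 (neighbor: 3).
Step 3: current leaves = {3,5,7}. Remove leaf 3 (neighbor: 8).
Step 4: current leaves = {5,7,8}. Remove leaf 5 (neighbor: 2).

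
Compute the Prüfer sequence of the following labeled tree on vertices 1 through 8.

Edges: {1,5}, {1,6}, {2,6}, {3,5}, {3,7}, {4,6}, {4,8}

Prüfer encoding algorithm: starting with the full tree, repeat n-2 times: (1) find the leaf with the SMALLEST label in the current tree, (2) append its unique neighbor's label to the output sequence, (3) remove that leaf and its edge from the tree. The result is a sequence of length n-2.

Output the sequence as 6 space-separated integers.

Step 1: leaves = {2,7,8}. Remove smallest leaf 2, emit neighbor 6.
Step 2: leaves = {7,8}. Remove smallest leaf 7, emit neighbor 3.
Step 3: leaves = {3,8}. Remove smallest leaf 3, emit neighbor 5.
Step 4: leaves = {5,8}. Remove smallest leaf 5, emit neighbor 1.
Step 5: leaves = {1,8}. Remove smallest leaf 1, emit neighbor 6.
Step 6: leaves = {6,8}. Remove smallest leaf 6, emit neighbor 4.
Done: 2 vertices remain (4, 8). Sequence = [6 3 5 1 6 4]

Answer: 6 3 5 1 6 4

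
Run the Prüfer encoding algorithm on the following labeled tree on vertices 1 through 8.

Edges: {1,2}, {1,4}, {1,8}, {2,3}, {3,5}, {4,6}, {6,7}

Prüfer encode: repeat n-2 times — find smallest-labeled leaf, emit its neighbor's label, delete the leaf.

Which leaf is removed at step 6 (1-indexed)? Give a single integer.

Answer: 4

Derivation:
Step 1: current leaves = {5,7,8}. Remove leaf 5 (neighbor: 3).
Step 2: current leaves = {3,7,8}. Remove leaf 3 (neighbor: 2).
Step 3: current leaves = {2,7,8}. Remove leaf 2 (neighbor: 1).
Step 4: current leaves = {7,8}. Remove leaf 7 (neighbor: 6).
Step 5: current leaves = {6,8}. Remove leaf 6 (neighbor: 4).
Step 6: current leaves = {4,8}. Remove leaf 4 (neighbor: 1).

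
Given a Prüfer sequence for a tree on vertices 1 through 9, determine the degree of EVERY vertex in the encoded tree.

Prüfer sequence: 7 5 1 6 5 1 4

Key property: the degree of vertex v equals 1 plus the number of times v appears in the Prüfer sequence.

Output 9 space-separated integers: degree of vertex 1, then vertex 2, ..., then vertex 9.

Answer: 3 1 1 2 3 2 2 1 1

Derivation:
p_1 = 7: count[7] becomes 1
p_2 = 5: count[5] becomes 1
p_3 = 1: count[1] becomes 1
p_4 = 6: count[6] becomes 1
p_5 = 5: count[5] becomes 2
p_6 = 1: count[1] becomes 2
p_7 = 4: count[4] becomes 1
Degrees (1 + count): deg[1]=1+2=3, deg[2]=1+0=1, deg[3]=1+0=1, deg[4]=1+1=2, deg[5]=1+2=3, deg[6]=1+1=2, deg[7]=1+1=2, deg[8]=1+0=1, deg[9]=1+0=1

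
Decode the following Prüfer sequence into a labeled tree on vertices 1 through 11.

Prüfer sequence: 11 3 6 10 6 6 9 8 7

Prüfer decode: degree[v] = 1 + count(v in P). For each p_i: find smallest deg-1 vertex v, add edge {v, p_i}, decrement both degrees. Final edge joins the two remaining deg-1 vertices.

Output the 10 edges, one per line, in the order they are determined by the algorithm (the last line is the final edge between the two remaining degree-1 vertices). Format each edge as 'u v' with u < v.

Initial degrees: {1:1, 2:1, 3:2, 4:1, 5:1, 6:4, 7:2, 8:2, 9:2, 10:2, 11:2}
Step 1: smallest deg-1 vertex = 1, p_1 = 11. Add edge {1,11}. Now deg[1]=0, deg[11]=1.
Step 2: smallest deg-1 vertex = 2, p_2 = 3. Add edge {2,3}. Now deg[2]=0, deg[3]=1.
Step 3: smallest deg-1 vertex = 3, p_3 = 6. Add edge {3,6}. Now deg[3]=0, deg[6]=3.
Step 4: smallest deg-1 vertex = 4, p_4 = 10. Add edge {4,10}. Now deg[4]=0, deg[10]=1.
Step 5: smallest deg-1 vertex = 5, p_5 = 6. Add edge {5,6}. Now deg[5]=0, deg[6]=2.
Step 6: smallest deg-1 vertex = 10, p_6 = 6. Add edge {6,10}. Now deg[10]=0, deg[6]=1.
Step 7: smallest deg-1 vertex = 6, p_7 = 9. Add edge {6,9}. Now deg[6]=0, deg[9]=1.
Step 8: smallest deg-1 vertex = 9, p_8 = 8. Add edge {8,9}. Now deg[9]=0, deg[8]=1.
Step 9: smallest deg-1 vertex = 8, p_9 = 7. Add edge {7,8}. Now deg[8]=0, deg[7]=1.
Final: two remaining deg-1 vertices are 7, 11. Add edge {7,11}.

Answer: 1 11
2 3
3 6
4 10
5 6
6 10
6 9
8 9
7 8
7 11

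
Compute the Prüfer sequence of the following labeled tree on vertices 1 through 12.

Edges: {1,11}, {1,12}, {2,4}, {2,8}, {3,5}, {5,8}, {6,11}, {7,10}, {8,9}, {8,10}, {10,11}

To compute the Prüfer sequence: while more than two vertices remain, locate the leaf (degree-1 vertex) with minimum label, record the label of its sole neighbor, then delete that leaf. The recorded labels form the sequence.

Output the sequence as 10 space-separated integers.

Step 1: leaves = {3,4,6,7,9,12}. Remove smallest leaf 3, emit neighbor 5.
Step 2: leaves = {4,5,6,7,9,12}. Remove smallest leaf 4, emit neighbor 2.
Step 3: leaves = {2,5,6,7,9,12}. Remove smallest leaf 2, emit neighbor 8.
Step 4: leaves = {5,6,7,9,12}. Remove smallest leaf 5, emit neighbor 8.
Step 5: leaves = {6,7,9,12}. Remove smallest leaf 6, emit neighbor 11.
Step 6: leaves = {7,9,12}. Remove smallest leaf 7, emit neighbor 10.
Step 7: leaves = {9,12}. Remove smallest leaf 9, emit neighbor 8.
Step 8: leaves = {8,12}. Remove smallest leaf 8, emit neighbor 10.
Step 9: leaves = {10,12}. Remove smallest leaf 10, emit neighbor 11.
Step 10: leaves = {11,12}. Remove smallest leaf 11, emit neighbor 1.
Done: 2 vertices remain (1, 12). Sequence = [5 2 8 8 11 10 8 10 11 1]

Answer: 5 2 8 8 11 10 8 10 11 1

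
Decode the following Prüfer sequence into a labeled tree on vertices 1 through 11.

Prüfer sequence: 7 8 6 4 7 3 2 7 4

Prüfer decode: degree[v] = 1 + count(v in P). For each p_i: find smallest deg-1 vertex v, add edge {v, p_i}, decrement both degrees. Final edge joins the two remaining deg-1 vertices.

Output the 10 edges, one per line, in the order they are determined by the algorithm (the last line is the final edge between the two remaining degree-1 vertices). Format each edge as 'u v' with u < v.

Initial degrees: {1:1, 2:2, 3:2, 4:3, 5:1, 6:2, 7:4, 8:2, 9:1, 10:1, 11:1}
Step 1: smallest deg-1 vertex = 1, p_1 = 7. Add edge {1,7}. Now deg[1]=0, deg[7]=3.
Step 2: smallest deg-1 vertex = 5, p_2 = 8. Add edge {5,8}. Now deg[5]=0, deg[8]=1.
Step 3: smallest deg-1 vertex = 8, p_3 = 6. Add edge {6,8}. Now deg[8]=0, deg[6]=1.
Step 4: smallest deg-1 vertex = 6, p_4 = 4. Add edge {4,6}. Now deg[6]=0, deg[4]=2.
Step 5: smallest deg-1 vertex = 9, p_5 = 7. Add edge {7,9}. Now deg[9]=0, deg[7]=2.
Step 6: smallest deg-1 vertex = 10, p_6 = 3. Add edge {3,10}. Now deg[10]=0, deg[3]=1.
Step 7: smallest deg-1 vertex = 3, p_7 = 2. Add edge {2,3}. Now deg[3]=0, deg[2]=1.
Step 8: smallest deg-1 vertex = 2, p_8 = 7. Add edge {2,7}. Now deg[2]=0, deg[7]=1.
Step 9: smallest deg-1 vertex = 7, p_9 = 4. Add edge {4,7}. Now deg[7]=0, deg[4]=1.
Final: two remaining deg-1 vertices are 4, 11. Add edge {4,11}.

Answer: 1 7
5 8
6 8
4 6
7 9
3 10
2 3
2 7
4 7
4 11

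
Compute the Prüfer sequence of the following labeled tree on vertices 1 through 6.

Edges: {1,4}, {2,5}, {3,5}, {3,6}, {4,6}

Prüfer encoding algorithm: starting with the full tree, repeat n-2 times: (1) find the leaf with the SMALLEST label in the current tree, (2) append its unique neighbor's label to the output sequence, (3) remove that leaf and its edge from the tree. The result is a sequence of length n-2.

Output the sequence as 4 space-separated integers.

Answer: 4 5 6 3

Derivation:
Step 1: leaves = {1,2}. Remove smallest leaf 1, emit neighbor 4.
Step 2: leaves = {2,4}. Remove smallest leaf 2, emit neighbor 5.
Step 3: leaves = {4,5}. Remove smallest leaf 4, emit neighbor 6.
Step 4: leaves = {5,6}. Remove smallest leaf 5, emit neighbor 3.
Done: 2 vertices remain (3, 6). Sequence = [4 5 6 3]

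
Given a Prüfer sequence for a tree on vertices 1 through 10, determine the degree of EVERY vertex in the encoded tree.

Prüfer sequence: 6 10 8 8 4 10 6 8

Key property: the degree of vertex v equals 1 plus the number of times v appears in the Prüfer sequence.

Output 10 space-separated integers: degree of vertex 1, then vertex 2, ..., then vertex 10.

p_1 = 6: count[6] becomes 1
p_2 = 10: count[10] becomes 1
p_3 = 8: count[8] becomes 1
p_4 = 8: count[8] becomes 2
p_5 = 4: count[4] becomes 1
p_6 = 10: count[10] becomes 2
p_7 = 6: count[6] becomes 2
p_8 = 8: count[8] becomes 3
Degrees (1 + count): deg[1]=1+0=1, deg[2]=1+0=1, deg[3]=1+0=1, deg[4]=1+1=2, deg[5]=1+0=1, deg[6]=1+2=3, deg[7]=1+0=1, deg[8]=1+3=4, deg[9]=1+0=1, deg[10]=1+2=3

Answer: 1 1 1 2 1 3 1 4 1 3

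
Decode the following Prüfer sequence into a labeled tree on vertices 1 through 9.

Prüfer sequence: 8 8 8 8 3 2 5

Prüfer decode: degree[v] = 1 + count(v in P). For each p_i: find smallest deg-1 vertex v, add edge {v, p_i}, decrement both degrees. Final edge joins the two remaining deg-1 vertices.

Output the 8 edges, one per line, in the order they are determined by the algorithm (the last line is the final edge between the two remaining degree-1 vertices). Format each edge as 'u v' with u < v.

Initial degrees: {1:1, 2:2, 3:2, 4:1, 5:2, 6:1, 7:1, 8:5, 9:1}
Step 1: smallest deg-1 vertex = 1, p_1 = 8. Add edge {1,8}. Now deg[1]=0, deg[8]=4.
Step 2: smallest deg-1 vertex = 4, p_2 = 8. Add edge {4,8}. Now deg[4]=0, deg[8]=3.
Step 3: smallest deg-1 vertex = 6, p_3 = 8. Add edge {6,8}. Now deg[6]=0, deg[8]=2.
Step 4: smallest deg-1 vertex = 7, p_4 = 8. Add edge {7,8}. Now deg[7]=0, deg[8]=1.
Step 5: smallest deg-1 vertex = 8, p_5 = 3. Add edge {3,8}. Now deg[8]=0, deg[3]=1.
Step 6: smallest deg-1 vertex = 3, p_6 = 2. Add edge {2,3}. Now deg[3]=0, deg[2]=1.
Step 7: smallest deg-1 vertex = 2, p_7 = 5. Add edge {2,5}. Now deg[2]=0, deg[5]=1.
Final: two remaining deg-1 vertices are 5, 9. Add edge {5,9}.

Answer: 1 8
4 8
6 8
7 8
3 8
2 3
2 5
5 9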